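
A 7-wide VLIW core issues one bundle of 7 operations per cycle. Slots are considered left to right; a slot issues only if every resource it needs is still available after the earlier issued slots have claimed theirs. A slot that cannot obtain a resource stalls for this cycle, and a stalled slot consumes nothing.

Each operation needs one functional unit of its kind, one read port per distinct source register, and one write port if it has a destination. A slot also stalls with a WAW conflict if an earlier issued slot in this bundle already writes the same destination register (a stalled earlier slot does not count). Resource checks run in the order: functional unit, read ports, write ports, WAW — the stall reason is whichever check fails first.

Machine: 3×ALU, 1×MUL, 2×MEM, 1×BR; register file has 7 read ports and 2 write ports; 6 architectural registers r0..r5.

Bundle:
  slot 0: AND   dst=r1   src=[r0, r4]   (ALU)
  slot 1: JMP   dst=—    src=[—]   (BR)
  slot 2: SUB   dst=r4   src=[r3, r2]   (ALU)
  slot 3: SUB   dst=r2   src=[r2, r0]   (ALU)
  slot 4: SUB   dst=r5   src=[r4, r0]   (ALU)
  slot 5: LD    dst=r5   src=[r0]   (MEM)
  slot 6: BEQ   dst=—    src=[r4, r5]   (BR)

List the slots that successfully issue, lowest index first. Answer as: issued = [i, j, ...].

issued = [0, 1, 2]

slot 0 (ALU): ISSUE — free A2,Mu1,Ld2,B1 rp5 wp1
slot 1 (BR): ISSUE — free A2,Mu1,Ld2,B0 rp5 wp1
slot 2 (ALU): ISSUE — free A1,Mu1,Ld2,B0 rp3 wp0
slot 3 (ALU): stall WR_PORT — free A1,Mu1,Ld2,B0 rp3 wp0
slot 4 (ALU): stall WR_PORT — free A1,Mu1,Ld2,B0 rp3 wp0
slot 5 (MEM): stall WR_PORT — free A1,Mu1,Ld2,B0 rp3 wp0
slot 6 (BR): stall FU — free A1,Mu1,Ld2,B0 rp3 wp0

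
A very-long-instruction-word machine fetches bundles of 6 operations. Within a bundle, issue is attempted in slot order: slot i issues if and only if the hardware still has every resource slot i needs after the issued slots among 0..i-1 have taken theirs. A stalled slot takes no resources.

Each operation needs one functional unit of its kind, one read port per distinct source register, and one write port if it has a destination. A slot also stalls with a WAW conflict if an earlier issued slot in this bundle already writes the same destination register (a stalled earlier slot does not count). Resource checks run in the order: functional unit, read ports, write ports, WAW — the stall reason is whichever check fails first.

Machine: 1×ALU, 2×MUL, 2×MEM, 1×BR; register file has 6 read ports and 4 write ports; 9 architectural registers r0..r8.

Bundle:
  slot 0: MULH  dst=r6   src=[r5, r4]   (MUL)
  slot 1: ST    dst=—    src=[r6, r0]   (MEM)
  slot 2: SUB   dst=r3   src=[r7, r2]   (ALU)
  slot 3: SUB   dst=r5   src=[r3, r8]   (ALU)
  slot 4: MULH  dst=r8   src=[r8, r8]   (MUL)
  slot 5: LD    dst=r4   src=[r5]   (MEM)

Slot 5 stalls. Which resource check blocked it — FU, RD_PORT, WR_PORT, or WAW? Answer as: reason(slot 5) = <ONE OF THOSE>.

[0] MUL needs rd=2 wr=1: ok; after: ALU=1 MUL=1 MEM=2 BR=1, R=4, W=3
[1] MEM needs rd=2 wr=0: ok; after: ALU=1 MUL=1 MEM=1 BR=1, R=2, W=3
[2] ALU needs rd=2 wr=1: ok; after: ALU=0 MUL=1 MEM=1 BR=1, R=0, W=2
[3] ALU needs rd=2 wr=1: FU; after: ALU=0 MUL=1 MEM=1 BR=1, R=0, W=2
[4] MUL needs rd=1 wr=1: RD_PORT; after: ALU=0 MUL=1 MEM=1 BR=1, R=0, W=2
[5] MEM needs rd=1 wr=1: RD_PORT; after: ALU=0 MUL=1 MEM=1 BR=1, R=0, W=2

reason(slot 5) = RD_PORT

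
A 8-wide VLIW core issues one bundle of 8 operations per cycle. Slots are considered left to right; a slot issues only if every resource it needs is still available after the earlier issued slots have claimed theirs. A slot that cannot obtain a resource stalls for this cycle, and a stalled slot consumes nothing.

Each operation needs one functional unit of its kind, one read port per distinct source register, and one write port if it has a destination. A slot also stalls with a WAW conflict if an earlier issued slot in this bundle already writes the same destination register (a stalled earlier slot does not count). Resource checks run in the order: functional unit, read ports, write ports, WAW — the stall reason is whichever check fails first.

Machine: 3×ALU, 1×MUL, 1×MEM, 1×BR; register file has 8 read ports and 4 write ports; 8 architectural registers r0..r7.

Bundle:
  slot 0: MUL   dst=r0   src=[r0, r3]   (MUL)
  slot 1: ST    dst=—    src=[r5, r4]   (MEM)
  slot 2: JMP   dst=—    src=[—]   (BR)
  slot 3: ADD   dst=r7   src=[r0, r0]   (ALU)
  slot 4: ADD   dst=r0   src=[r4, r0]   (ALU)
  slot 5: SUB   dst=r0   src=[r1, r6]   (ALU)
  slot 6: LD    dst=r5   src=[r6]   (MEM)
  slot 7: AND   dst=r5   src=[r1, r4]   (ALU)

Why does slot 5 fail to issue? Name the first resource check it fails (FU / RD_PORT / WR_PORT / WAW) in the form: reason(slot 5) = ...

  0. MUL→r0 ⇒ go  {3A/0Mu/1Ld/1B | 6r 3w}
  1. MEM ⇒ go  {3A/0Mu/0Ld/1B | 4r 3w}
  2. BR ⇒ go  {3A/0Mu/0Ld/0B | 4r 3w}
  3. ALU→r7 ⇒ go  {2A/0Mu/0Ld/0B | 3r 2w}
  4. ALU→r0 ⇒ no(WAW)  {2A/0Mu/0Ld/0B | 3r 2w}
  5. ALU→r0 ⇒ no(WAW)  {2A/0Mu/0Ld/0B | 3r 2w}
  6. MEM→r5 ⇒ no(FU)  {2A/0Mu/0Ld/0B | 3r 2w}
  7. ALU→r5 ⇒ go  {1A/0Mu/0Ld/0B | 1r 1w}

reason(slot 5) = WAW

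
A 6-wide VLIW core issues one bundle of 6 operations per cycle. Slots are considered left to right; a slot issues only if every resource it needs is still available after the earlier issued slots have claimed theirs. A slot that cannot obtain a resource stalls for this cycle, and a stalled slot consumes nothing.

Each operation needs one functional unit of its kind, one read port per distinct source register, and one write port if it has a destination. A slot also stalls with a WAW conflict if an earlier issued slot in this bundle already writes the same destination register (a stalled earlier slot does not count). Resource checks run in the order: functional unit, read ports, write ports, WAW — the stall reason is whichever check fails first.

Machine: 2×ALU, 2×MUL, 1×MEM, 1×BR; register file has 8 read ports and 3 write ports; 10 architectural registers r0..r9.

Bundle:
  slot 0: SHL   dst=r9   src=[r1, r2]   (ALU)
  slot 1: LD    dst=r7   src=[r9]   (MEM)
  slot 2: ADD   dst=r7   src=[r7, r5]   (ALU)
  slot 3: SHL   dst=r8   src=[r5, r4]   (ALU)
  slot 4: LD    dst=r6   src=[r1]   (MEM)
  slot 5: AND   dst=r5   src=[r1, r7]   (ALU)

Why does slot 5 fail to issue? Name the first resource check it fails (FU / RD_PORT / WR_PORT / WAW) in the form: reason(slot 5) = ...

[0] ALU needs rd=2 wr=1: ok; after: ALU=1 MUL=2 MEM=1 BR=1, R=6, W=2
[1] MEM needs rd=1 wr=1: ok; after: ALU=1 MUL=2 MEM=0 BR=1, R=5, W=1
[2] ALU needs rd=2 wr=1: WAW; after: ALU=1 MUL=2 MEM=0 BR=1, R=5, W=1
[3] ALU needs rd=2 wr=1: ok; after: ALU=0 MUL=2 MEM=0 BR=1, R=3, W=0
[4] MEM needs rd=1 wr=1: FU; after: ALU=0 MUL=2 MEM=0 BR=1, R=3, W=0
[5] ALU needs rd=2 wr=1: FU; after: ALU=0 MUL=2 MEM=0 BR=1, R=3, W=0

reason(slot 5) = FU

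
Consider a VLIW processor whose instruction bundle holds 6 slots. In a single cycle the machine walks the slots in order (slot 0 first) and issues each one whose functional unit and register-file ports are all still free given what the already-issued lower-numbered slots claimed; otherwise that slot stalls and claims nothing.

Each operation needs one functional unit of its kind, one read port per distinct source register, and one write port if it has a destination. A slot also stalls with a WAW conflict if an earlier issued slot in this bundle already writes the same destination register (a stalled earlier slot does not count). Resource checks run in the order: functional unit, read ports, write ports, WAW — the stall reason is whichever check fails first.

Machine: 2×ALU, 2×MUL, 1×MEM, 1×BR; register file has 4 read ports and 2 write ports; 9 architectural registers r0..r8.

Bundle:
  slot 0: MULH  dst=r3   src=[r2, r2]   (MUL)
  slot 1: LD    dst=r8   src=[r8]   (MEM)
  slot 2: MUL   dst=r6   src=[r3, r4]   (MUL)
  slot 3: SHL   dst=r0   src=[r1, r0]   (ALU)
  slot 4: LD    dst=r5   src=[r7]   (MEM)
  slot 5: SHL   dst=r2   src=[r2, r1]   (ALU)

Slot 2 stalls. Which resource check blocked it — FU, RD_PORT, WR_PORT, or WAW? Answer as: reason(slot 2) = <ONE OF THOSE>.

[0] MUL needs rd=1 wr=1: ok; after: ALU=2 MUL=1 MEM=1 BR=1, R=3, W=1
[1] MEM needs rd=1 wr=1: ok; after: ALU=2 MUL=1 MEM=0 BR=1, R=2, W=0
[2] MUL needs rd=2 wr=1: WR_PORT; after: ALU=2 MUL=1 MEM=0 BR=1, R=2, W=0
[3] ALU needs rd=2 wr=1: WR_PORT; after: ALU=2 MUL=1 MEM=0 BR=1, R=2, W=0
[4] MEM needs rd=1 wr=1: FU; after: ALU=2 MUL=1 MEM=0 BR=1, R=2, W=0
[5] ALU needs rd=2 wr=1: WR_PORT; after: ALU=2 MUL=1 MEM=0 BR=1, R=2, W=0

reason(slot 2) = WR_PORT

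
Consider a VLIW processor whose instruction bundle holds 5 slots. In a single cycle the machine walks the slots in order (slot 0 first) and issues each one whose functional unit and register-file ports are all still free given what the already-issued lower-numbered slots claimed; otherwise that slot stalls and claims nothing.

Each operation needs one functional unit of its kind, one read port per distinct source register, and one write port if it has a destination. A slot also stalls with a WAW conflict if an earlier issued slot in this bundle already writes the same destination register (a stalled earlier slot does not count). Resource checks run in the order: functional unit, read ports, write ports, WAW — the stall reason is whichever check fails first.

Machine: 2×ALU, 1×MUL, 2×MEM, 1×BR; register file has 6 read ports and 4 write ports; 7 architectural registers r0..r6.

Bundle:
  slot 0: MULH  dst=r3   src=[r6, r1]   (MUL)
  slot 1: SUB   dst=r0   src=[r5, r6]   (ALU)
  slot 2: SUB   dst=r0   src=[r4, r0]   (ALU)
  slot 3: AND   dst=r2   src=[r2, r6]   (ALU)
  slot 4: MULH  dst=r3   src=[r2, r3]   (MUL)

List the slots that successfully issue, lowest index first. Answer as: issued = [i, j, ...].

(0) want 1×MUL +2rd +1wr — yes → AL2|MU0|ME2|BR1|rd4|wr3
(1) want 1×ALU +2rd +1wr — yes → AL1|MU0|ME2|BR1|rd2|wr2
(2) want 1×ALU +2rd +1wr — WAW → AL1|MU0|ME2|BR1|rd2|wr2
(3) want 1×ALU +2rd +1wr — yes → AL0|MU0|ME2|BR1|rd0|wr1
(4) want 1×MUL +2rd +1wr — FU → AL0|MU0|ME2|BR1|rd0|wr1

issued = [0, 1, 3]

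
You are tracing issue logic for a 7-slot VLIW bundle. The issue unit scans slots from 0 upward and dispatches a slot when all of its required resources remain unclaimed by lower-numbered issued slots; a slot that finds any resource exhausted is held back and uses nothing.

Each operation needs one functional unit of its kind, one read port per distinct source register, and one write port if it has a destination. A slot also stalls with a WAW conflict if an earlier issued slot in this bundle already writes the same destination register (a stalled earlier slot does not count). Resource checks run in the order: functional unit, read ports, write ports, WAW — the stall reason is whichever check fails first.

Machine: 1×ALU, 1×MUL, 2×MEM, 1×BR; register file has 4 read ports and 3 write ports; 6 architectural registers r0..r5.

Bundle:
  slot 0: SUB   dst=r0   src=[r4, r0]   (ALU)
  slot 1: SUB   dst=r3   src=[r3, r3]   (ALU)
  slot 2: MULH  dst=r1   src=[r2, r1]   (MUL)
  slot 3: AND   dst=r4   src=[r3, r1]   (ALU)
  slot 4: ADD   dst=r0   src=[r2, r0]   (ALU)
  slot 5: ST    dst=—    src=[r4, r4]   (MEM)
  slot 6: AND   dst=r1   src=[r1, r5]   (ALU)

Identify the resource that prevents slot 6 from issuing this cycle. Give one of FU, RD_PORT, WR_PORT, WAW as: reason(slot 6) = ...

reason(slot 6) = FU

(0) want 1×ALU +2rd +1wr — yes → AL0|MU1|ME2|BR1|rd2|wr2
(1) want 1×ALU +1rd +1wr — FU → AL0|MU1|ME2|BR1|rd2|wr2
(2) want 1×MUL +2rd +1wr — yes → AL0|MU0|ME2|BR1|rd0|wr1
(3) want 1×ALU +2rd +1wr — FU → AL0|MU0|ME2|BR1|rd0|wr1
(4) want 1×ALU +2rd +1wr — FU → AL0|MU0|ME2|BR1|rd0|wr1
(5) want 1×MEM +1rd +0wr — RD_PORT → AL0|MU0|ME2|BR1|rd0|wr1
(6) want 1×ALU +2rd +1wr — FU → AL0|MU0|ME2|BR1|rd0|wr1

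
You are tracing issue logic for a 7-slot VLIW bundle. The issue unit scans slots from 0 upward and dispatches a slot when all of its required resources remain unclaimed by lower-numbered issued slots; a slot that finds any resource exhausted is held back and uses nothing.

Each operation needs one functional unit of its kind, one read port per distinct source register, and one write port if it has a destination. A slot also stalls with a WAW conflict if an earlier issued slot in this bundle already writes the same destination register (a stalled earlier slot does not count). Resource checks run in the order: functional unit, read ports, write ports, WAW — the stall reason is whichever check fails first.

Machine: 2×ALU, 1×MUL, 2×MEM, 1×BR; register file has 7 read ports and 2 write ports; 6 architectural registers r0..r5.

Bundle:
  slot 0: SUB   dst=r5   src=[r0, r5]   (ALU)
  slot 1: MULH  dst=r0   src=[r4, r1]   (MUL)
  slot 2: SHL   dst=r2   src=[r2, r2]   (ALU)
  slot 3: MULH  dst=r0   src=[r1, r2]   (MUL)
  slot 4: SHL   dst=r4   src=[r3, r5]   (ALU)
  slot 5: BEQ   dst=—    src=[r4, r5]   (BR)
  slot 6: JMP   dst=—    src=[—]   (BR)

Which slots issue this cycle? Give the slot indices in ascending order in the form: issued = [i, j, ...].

issued = [0, 1, 5]

(0) want 1×ALU +2rd +1wr — yes → AL1|MU1|ME2|BR1|rd5|wr1
(1) want 1×MUL +2rd +1wr — yes → AL1|MU0|ME2|BR1|rd3|wr0
(2) want 1×ALU +1rd +1wr — WR_PORT → AL1|MU0|ME2|BR1|rd3|wr0
(3) want 1×MUL +2rd +1wr — FU → AL1|MU0|ME2|BR1|rd3|wr0
(4) want 1×ALU +2rd +1wr — WR_PORT → AL1|MU0|ME2|BR1|rd3|wr0
(5) want 1×BR +2rd +0wr — yes → AL1|MU0|ME2|BR0|rd1|wr0
(6) want 1×BR +0rd +0wr — FU → AL1|MU0|ME2|BR0|rd1|wr0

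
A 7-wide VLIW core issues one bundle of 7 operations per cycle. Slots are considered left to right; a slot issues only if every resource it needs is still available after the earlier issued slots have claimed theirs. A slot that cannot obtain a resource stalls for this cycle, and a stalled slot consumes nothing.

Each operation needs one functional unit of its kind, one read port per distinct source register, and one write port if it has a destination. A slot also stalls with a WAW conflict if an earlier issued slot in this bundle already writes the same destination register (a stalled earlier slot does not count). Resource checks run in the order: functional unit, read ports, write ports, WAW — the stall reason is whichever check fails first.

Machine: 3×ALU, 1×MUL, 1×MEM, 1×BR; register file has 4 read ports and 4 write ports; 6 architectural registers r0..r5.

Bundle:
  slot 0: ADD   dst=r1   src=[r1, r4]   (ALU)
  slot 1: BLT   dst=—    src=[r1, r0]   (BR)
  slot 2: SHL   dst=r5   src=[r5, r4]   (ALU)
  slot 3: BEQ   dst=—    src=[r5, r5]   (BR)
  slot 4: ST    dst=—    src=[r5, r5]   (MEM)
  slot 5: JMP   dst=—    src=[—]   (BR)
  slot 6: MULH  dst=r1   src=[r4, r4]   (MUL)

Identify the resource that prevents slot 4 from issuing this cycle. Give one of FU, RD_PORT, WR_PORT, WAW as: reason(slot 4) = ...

reason(slot 4) = RD_PORT

#0 ALU src=r1,r4 dispatched  <A:2 Mu:1 Ld:1 B:1 rd:2 wr:3>
#1 BR src=r1,r0 dispatched  <A:2 Mu:1 Ld:1 B:0 rd:0 wr:3>
#2 ALU src=r5,r4 held:RD_PORT  <A:2 Mu:1 Ld:1 B:0 rd:0 wr:3>
#3 BR src=r5,r5 held:FU  <A:2 Mu:1 Ld:1 B:0 rd:0 wr:3>
#4 MEM src=r5,r5 held:RD_PORT  <A:2 Mu:1 Ld:1 B:0 rd:0 wr:3>
#5 BR src=- held:FU  <A:2 Mu:1 Ld:1 B:0 rd:0 wr:3>
#6 MUL src=r4,r4 held:RD_PORT  <A:2 Mu:1 Ld:1 B:0 rd:0 wr:3>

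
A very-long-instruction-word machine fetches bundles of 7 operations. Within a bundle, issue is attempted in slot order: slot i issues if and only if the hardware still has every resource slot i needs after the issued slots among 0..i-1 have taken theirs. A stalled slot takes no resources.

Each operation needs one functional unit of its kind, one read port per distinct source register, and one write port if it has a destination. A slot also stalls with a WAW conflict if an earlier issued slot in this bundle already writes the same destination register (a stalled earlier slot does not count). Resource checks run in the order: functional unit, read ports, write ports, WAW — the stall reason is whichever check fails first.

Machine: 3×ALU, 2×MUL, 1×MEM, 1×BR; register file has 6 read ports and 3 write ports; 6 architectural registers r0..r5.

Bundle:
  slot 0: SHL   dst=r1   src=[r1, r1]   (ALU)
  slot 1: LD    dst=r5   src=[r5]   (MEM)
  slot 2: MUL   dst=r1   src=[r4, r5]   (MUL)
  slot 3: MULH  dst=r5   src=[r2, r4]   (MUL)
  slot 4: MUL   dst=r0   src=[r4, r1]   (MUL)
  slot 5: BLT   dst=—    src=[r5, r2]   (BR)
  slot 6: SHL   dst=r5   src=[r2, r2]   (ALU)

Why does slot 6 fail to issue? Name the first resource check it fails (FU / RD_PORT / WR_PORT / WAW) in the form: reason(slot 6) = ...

slot 0 (ALU): ISSUE — free A2,Mu2,Ld1,B1 rp5 wp2
slot 1 (MEM): ISSUE — free A2,Mu2,Ld0,B1 rp4 wp1
slot 2 (MUL): stall WAW — free A2,Mu2,Ld0,B1 rp4 wp1
slot 3 (MUL): stall WAW — free A2,Mu2,Ld0,B1 rp4 wp1
slot 4 (MUL): ISSUE — free A2,Mu1,Ld0,B1 rp2 wp0
slot 5 (BR): ISSUE — free A2,Mu1,Ld0,B0 rp0 wp0
slot 6 (ALU): stall RD_PORT — free A2,Mu1,Ld0,B0 rp0 wp0

reason(slot 6) = RD_PORT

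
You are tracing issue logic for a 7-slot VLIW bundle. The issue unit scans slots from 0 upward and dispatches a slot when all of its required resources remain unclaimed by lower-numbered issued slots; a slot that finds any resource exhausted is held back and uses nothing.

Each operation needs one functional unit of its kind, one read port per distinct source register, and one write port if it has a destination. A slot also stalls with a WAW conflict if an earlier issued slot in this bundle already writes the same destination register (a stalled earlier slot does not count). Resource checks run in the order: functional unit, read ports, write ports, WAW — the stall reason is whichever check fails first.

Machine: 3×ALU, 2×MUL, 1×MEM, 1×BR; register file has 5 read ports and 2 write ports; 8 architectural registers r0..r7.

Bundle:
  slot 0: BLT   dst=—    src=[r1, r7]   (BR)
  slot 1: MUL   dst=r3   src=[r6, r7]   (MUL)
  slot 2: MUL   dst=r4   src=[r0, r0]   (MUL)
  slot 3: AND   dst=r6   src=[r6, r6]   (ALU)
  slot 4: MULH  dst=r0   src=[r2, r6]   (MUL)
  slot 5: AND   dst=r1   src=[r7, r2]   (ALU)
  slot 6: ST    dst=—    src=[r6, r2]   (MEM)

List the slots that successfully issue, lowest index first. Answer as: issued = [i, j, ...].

[0] BR needs rd=2 wr=0: ok; after: ALU=3 MUL=2 MEM=1 BR=0, R=3, W=2
[1] MUL needs rd=2 wr=1: ok; after: ALU=3 MUL=1 MEM=1 BR=0, R=1, W=1
[2] MUL needs rd=1 wr=1: ok; after: ALU=3 MUL=0 MEM=1 BR=0, R=0, W=0
[3] ALU needs rd=1 wr=1: RD_PORT; after: ALU=3 MUL=0 MEM=1 BR=0, R=0, W=0
[4] MUL needs rd=2 wr=1: FU; after: ALU=3 MUL=0 MEM=1 BR=0, R=0, W=0
[5] ALU needs rd=2 wr=1: RD_PORT; after: ALU=3 MUL=0 MEM=1 BR=0, R=0, W=0
[6] MEM needs rd=2 wr=0: RD_PORT; after: ALU=3 MUL=0 MEM=1 BR=0, R=0, W=0

issued = [0, 1, 2]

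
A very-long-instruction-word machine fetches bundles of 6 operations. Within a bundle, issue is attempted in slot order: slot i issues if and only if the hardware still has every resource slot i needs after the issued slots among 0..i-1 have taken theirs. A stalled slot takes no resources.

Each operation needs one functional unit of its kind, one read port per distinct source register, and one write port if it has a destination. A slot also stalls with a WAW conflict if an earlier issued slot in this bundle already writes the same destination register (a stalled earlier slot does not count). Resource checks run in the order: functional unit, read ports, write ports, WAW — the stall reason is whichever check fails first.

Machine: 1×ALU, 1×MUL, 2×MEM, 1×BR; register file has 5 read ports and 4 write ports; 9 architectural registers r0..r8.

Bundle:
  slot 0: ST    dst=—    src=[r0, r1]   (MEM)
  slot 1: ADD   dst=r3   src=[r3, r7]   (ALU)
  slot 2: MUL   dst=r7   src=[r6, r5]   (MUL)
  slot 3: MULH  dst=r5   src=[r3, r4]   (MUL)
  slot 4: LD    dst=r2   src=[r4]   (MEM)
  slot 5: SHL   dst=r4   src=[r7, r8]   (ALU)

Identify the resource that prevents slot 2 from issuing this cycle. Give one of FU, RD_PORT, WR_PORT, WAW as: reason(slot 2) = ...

#0 MEM src=r0,r1 dispatched  <A:1 Mu:1 Ld:1 B:1 rd:3 wr:4>
#1 ALU src=r3,r7 dispatched  <A:0 Mu:1 Ld:1 B:1 rd:1 wr:3>
#2 MUL src=r6,r5 held:RD_PORT  <A:0 Mu:1 Ld:1 B:1 rd:1 wr:3>
#3 MUL src=r3,r4 held:RD_PORT  <A:0 Mu:1 Ld:1 B:1 rd:1 wr:3>
#4 MEM src=r4 dispatched  <A:0 Mu:1 Ld:0 B:1 rd:0 wr:2>
#5 ALU src=r7,r8 held:FU  <A:0 Mu:1 Ld:0 B:1 rd:0 wr:2>

reason(slot 2) = RD_PORT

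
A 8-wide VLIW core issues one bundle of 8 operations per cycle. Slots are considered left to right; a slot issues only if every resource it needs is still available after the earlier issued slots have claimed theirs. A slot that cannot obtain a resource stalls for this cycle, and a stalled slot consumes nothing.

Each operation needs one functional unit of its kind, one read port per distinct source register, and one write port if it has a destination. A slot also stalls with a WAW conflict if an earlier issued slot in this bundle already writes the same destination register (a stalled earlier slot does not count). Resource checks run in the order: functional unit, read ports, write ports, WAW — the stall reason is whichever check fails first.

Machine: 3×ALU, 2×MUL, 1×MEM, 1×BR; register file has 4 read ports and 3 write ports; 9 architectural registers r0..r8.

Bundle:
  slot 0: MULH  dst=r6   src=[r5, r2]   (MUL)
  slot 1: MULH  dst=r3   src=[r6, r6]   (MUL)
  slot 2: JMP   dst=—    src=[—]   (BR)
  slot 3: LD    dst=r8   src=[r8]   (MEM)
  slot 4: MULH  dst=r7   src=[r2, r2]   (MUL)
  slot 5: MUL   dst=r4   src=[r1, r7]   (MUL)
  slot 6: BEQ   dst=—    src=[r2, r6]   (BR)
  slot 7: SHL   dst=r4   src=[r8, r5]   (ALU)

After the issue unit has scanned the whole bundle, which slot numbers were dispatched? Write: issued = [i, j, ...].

issued = [0, 1, 2, 3]

  0. MUL→r6 ⇒ go  {3A/1Mu/1Ld/1B | 2r 2w}
  1. MUL→r3 ⇒ go  {3A/0Mu/1Ld/1B | 1r 1w}
  2. BR ⇒ go  {3A/0Mu/1Ld/0B | 1r 1w}
  3. MEM→r8 ⇒ go  {3A/0Mu/0Ld/0B | 0r 0w}
  4. MUL→r7 ⇒ no(FU)  {3A/0Mu/0Ld/0B | 0r 0w}
  5. MUL→r4 ⇒ no(FU)  {3A/0Mu/0Ld/0B | 0r 0w}
  6. BR ⇒ no(FU)  {3A/0Mu/0Ld/0B | 0r 0w}
  7. ALU→r4 ⇒ no(RD_PORT)  {3A/0Mu/0Ld/0B | 0r 0w}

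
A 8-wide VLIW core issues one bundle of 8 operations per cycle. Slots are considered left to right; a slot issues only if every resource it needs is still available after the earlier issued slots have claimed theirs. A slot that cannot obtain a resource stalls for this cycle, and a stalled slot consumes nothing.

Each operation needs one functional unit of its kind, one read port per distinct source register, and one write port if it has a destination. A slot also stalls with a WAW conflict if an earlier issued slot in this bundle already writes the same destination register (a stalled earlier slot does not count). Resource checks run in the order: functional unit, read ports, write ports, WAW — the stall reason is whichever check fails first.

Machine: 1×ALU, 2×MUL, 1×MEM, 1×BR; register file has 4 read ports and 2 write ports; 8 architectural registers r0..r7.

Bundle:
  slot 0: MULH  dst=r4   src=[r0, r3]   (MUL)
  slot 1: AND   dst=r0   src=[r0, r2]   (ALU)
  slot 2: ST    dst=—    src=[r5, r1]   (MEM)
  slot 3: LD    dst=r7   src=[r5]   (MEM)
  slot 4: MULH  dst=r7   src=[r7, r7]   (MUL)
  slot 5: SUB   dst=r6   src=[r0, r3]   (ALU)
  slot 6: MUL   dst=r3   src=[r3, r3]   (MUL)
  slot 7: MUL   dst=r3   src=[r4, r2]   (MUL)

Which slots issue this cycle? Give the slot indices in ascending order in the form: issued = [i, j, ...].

issued = [0, 1]

  0. MUL→r4 ⇒ go  {1A/1Mu/1Ld/1B | 2r 1w}
  1. ALU→r0 ⇒ go  {0A/1Mu/1Ld/1B | 0r 0w}
  2. MEM ⇒ no(RD_PORT)  {0A/1Mu/1Ld/1B | 0r 0w}
  3. MEM→r7 ⇒ no(RD_PORT)  {0A/1Mu/1Ld/1B | 0r 0w}
  4. MUL→r7 ⇒ no(RD_PORT)  {0A/1Mu/1Ld/1B | 0r 0w}
  5. ALU→r6 ⇒ no(FU)  {0A/1Mu/1Ld/1B | 0r 0w}
  6. MUL→r3 ⇒ no(RD_PORT)  {0A/1Mu/1Ld/1B | 0r 0w}
  7. MUL→r3 ⇒ no(RD_PORT)  {0A/1Mu/1Ld/1B | 0r 0w}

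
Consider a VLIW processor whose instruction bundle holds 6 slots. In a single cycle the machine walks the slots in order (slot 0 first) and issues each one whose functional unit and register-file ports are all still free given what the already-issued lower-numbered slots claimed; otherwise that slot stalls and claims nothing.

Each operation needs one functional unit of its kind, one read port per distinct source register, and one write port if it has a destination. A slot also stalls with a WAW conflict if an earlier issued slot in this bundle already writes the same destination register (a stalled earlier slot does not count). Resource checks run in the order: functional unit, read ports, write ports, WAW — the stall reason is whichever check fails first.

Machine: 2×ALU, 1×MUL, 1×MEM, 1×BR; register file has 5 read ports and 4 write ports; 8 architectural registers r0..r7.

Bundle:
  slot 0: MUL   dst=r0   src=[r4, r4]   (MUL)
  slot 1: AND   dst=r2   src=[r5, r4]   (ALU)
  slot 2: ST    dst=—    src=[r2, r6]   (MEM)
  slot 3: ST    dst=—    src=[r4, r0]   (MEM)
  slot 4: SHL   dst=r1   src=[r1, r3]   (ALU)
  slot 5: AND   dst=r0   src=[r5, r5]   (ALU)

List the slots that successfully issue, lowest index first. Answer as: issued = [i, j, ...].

[0] MUL needs rd=1 wr=1: ok; after: ALU=2 MUL=0 MEM=1 BR=1, R=4, W=3
[1] ALU needs rd=2 wr=1: ok; after: ALU=1 MUL=0 MEM=1 BR=1, R=2, W=2
[2] MEM needs rd=2 wr=0: ok; after: ALU=1 MUL=0 MEM=0 BR=1, R=0, W=2
[3] MEM needs rd=2 wr=0: FU; after: ALU=1 MUL=0 MEM=0 BR=1, R=0, W=2
[4] ALU needs rd=2 wr=1: RD_PORT; after: ALU=1 MUL=0 MEM=0 BR=1, R=0, W=2
[5] ALU needs rd=1 wr=1: RD_PORT; after: ALU=1 MUL=0 MEM=0 BR=1, R=0, W=2

issued = [0, 1, 2]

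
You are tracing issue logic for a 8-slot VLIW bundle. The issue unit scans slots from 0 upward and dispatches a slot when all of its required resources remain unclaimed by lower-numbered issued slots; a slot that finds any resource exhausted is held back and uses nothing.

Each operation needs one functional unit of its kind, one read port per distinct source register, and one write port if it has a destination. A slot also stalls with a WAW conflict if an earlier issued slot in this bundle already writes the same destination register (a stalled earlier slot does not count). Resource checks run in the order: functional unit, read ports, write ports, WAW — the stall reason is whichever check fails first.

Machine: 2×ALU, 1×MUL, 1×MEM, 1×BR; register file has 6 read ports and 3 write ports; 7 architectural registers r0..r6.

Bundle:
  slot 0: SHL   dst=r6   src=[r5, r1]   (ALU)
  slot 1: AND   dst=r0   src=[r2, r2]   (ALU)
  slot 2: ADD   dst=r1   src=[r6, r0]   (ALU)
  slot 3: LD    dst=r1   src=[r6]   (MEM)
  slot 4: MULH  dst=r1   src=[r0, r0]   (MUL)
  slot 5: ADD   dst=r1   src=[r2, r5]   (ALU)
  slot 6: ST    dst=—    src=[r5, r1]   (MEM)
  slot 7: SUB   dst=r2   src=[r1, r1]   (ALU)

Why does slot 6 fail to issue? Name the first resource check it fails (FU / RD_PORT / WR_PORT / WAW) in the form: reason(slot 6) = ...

  0. ALU→r6 ⇒ go  {1A/1Mu/1Ld/1B | 4r 2w}
  1. ALU→r0 ⇒ go  {0A/1Mu/1Ld/1B | 3r 1w}
  2. ALU→r1 ⇒ no(FU)  {0A/1Mu/1Ld/1B | 3r 1w}
  3. MEM→r1 ⇒ go  {0A/1Mu/0Ld/1B | 2r 0w}
  4. MUL→r1 ⇒ no(WR_PORT)  {0A/1Mu/0Ld/1B | 2r 0w}
  5. ALU→r1 ⇒ no(FU)  {0A/1Mu/0Ld/1B | 2r 0w}
  6. MEM ⇒ no(FU)  {0A/1Mu/0Ld/1B | 2r 0w}
  7. ALU→r2 ⇒ no(FU)  {0A/1Mu/0Ld/1B | 2r 0w}

reason(slot 6) = FU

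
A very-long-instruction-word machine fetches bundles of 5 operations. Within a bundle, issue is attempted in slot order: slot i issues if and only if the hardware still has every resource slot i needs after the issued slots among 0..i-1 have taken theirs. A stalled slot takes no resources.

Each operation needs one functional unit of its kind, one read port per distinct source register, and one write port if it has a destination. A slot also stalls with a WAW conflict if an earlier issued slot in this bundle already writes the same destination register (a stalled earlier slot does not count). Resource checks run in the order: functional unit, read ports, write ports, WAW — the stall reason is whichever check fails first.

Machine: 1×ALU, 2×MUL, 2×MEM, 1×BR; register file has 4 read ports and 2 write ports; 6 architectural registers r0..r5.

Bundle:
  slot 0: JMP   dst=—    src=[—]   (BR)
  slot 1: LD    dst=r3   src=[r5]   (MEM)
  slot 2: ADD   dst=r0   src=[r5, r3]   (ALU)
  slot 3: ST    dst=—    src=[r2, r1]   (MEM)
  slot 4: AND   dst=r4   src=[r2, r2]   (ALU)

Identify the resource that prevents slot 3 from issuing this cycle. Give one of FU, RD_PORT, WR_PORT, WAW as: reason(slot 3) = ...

reason(slot 3) = RD_PORT

[0] BR needs rd=0 wr=0: ok; after: ALU=1 MUL=2 MEM=2 BR=0, R=4, W=2
[1] MEM needs rd=1 wr=1: ok; after: ALU=1 MUL=2 MEM=1 BR=0, R=3, W=1
[2] ALU needs rd=2 wr=1: ok; after: ALU=0 MUL=2 MEM=1 BR=0, R=1, W=0
[3] MEM needs rd=2 wr=0: RD_PORT; after: ALU=0 MUL=2 MEM=1 BR=0, R=1, W=0
[4] ALU needs rd=1 wr=1: FU; after: ALU=0 MUL=2 MEM=1 BR=0, R=1, W=0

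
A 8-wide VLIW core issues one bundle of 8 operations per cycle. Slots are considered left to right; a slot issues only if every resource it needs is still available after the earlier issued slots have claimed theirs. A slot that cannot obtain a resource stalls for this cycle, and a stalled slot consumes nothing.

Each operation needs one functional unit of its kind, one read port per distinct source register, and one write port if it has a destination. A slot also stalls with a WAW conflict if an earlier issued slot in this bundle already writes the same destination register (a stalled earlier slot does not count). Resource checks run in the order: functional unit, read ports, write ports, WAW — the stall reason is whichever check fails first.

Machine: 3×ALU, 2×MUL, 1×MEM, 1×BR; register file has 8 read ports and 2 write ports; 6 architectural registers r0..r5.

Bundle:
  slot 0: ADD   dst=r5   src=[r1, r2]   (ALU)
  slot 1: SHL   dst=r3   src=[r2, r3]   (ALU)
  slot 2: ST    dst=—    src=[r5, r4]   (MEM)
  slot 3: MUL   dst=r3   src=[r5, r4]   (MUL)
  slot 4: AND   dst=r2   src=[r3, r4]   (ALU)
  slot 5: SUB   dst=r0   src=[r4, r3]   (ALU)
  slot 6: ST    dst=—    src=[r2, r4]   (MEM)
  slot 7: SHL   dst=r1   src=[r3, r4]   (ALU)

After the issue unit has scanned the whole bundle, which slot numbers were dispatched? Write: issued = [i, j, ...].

#0 ALU src=r1,r2 dispatched  <A:2 Mu:2 Ld:1 B:1 rd:6 wr:1>
#1 ALU src=r2,r3 dispatched  <A:1 Mu:2 Ld:1 B:1 rd:4 wr:0>
#2 MEM src=r5,r4 dispatched  <A:1 Mu:2 Ld:0 B:1 rd:2 wr:0>
#3 MUL src=r5,r4 held:WR_PORT  <A:1 Mu:2 Ld:0 B:1 rd:2 wr:0>
#4 ALU src=r3,r4 held:WR_PORT  <A:1 Mu:2 Ld:0 B:1 rd:2 wr:0>
#5 ALU src=r4,r3 held:WR_PORT  <A:1 Mu:2 Ld:0 B:1 rd:2 wr:0>
#6 MEM src=r2,r4 held:FU  <A:1 Mu:2 Ld:0 B:1 rd:2 wr:0>
#7 ALU src=r3,r4 held:WR_PORT  <A:1 Mu:2 Ld:0 B:1 rd:2 wr:0>

issued = [0, 1, 2]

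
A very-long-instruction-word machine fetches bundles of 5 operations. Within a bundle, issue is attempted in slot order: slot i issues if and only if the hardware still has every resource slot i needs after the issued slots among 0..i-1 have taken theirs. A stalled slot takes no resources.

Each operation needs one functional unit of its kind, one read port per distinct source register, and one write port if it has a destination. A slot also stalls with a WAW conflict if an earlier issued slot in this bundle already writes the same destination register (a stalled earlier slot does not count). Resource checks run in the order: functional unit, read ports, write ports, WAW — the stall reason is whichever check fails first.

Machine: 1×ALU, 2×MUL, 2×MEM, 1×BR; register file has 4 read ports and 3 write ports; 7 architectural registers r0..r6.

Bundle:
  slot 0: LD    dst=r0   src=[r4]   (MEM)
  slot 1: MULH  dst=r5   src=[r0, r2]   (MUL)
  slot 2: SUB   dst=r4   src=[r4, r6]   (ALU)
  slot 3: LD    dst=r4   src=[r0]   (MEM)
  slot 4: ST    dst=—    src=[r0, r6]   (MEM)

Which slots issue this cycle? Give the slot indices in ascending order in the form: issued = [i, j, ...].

issued = [0, 1, 3]

(0) want 1×MEM +1rd +1wr — yes → AL1|MU2|ME1|BR1|rd3|wr2
(1) want 1×MUL +2rd +1wr — yes → AL1|MU1|ME1|BR1|rd1|wr1
(2) want 1×ALU +2rd +1wr — RD_PORT → AL1|MU1|ME1|BR1|rd1|wr1
(3) want 1×MEM +1rd +1wr — yes → AL1|MU1|ME0|BR1|rd0|wr0
(4) want 1×MEM +2rd +0wr — FU → AL1|MU1|ME0|BR1|rd0|wr0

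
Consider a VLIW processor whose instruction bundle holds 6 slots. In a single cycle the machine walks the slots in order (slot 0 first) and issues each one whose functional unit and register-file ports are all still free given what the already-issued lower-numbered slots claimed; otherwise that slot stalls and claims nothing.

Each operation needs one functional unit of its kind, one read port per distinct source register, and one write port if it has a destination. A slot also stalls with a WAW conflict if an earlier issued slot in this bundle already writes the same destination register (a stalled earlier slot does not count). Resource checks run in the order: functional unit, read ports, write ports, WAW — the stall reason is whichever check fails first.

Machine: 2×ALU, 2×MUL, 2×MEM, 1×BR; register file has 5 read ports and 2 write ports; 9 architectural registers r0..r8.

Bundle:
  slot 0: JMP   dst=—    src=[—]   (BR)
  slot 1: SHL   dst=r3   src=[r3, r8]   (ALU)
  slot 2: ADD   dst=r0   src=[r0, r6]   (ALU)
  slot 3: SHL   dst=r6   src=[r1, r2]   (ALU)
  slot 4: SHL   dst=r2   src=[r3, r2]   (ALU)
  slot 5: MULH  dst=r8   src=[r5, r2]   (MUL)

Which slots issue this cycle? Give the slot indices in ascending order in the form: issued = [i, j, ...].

issued = [0, 1, 2]

slot 0 (BR): ISSUE — free A2,Mu2,Ld2,B0 rp5 wp2
slot 1 (ALU): ISSUE — free A1,Mu2,Ld2,B0 rp3 wp1
slot 2 (ALU): ISSUE — free A0,Mu2,Ld2,B0 rp1 wp0
slot 3 (ALU): stall FU — free A0,Mu2,Ld2,B0 rp1 wp0
slot 4 (ALU): stall FU — free A0,Mu2,Ld2,B0 rp1 wp0
slot 5 (MUL): stall RD_PORT — free A0,Mu2,Ld2,B0 rp1 wp0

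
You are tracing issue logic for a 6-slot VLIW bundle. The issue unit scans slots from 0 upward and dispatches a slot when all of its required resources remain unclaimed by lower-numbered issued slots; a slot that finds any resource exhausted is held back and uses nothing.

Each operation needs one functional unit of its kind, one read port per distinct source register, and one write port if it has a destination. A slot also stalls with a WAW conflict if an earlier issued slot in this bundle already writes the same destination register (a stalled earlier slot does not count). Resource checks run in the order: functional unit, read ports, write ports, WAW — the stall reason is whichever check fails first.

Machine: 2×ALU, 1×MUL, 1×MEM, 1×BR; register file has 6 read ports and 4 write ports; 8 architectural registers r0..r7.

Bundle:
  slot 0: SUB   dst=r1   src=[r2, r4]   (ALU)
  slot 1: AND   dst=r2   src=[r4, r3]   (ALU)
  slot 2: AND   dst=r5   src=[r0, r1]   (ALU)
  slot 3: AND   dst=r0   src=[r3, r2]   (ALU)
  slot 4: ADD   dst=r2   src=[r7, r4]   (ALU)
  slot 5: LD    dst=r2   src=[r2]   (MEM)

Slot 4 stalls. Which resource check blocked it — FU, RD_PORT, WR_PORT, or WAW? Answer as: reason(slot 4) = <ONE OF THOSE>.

  0. ALU→r1 ⇒ go  {1A/1Mu/1Ld/1B | 4r 3w}
  1. ALU→r2 ⇒ go  {0A/1Mu/1Ld/1B | 2r 2w}
  2. ALU→r5 ⇒ no(FU)  {0A/1Mu/1Ld/1B | 2r 2w}
  3. ALU→r0 ⇒ no(FU)  {0A/1Mu/1Ld/1B | 2r 2w}
  4. ALU→r2 ⇒ no(FU)  {0A/1Mu/1Ld/1B | 2r 2w}
  5. MEM→r2 ⇒ no(WAW)  {0A/1Mu/1Ld/1B | 2r 2w}

reason(slot 4) = FU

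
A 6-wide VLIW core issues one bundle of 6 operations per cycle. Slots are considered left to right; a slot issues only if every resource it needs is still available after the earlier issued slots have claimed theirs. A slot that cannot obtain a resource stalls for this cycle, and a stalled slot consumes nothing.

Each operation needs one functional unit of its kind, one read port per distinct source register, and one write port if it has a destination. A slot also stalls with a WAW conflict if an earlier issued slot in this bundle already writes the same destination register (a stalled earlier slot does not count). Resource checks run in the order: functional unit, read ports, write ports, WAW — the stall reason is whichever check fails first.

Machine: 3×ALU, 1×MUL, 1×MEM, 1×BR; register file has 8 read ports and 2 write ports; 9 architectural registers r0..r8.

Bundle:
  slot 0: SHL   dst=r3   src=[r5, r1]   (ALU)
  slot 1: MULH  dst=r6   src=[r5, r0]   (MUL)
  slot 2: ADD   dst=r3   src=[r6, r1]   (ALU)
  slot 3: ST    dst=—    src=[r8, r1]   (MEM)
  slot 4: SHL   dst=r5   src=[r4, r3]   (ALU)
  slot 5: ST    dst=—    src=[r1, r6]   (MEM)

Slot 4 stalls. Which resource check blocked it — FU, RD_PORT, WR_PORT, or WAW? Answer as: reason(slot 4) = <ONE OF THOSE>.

reason(slot 4) = WR_PORT

(0) want 1×ALU +2rd +1wr — yes → AL2|MU1|ME1|BR1|rd6|wr1
(1) want 1×MUL +2rd +1wr — yes → AL2|MU0|ME1|BR1|rd4|wr0
(2) want 1×ALU +2rd +1wr — WR_PORT → AL2|MU0|ME1|BR1|rd4|wr0
(3) want 1×MEM +2rd +0wr — yes → AL2|MU0|ME0|BR1|rd2|wr0
(4) want 1×ALU +2rd +1wr — WR_PORT → AL2|MU0|ME0|BR1|rd2|wr0
(5) want 1×MEM +2rd +0wr — FU → AL2|MU0|ME0|BR1|rd2|wr0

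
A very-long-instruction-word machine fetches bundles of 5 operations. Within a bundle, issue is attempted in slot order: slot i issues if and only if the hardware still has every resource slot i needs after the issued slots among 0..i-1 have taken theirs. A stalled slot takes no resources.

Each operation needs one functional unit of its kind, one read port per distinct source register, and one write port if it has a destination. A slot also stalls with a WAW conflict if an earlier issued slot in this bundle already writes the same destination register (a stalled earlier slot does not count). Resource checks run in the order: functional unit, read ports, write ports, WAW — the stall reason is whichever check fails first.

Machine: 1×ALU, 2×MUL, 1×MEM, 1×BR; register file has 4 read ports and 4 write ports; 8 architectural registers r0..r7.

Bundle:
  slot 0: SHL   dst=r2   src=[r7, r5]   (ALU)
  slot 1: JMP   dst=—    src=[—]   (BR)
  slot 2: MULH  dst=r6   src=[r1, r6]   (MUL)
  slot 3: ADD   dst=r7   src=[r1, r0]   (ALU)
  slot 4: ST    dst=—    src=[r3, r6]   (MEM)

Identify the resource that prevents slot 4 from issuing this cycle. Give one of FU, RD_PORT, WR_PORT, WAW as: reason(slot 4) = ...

reason(slot 4) = RD_PORT

(0) want 1×ALU +2rd +1wr — yes → AL0|MU2|ME1|BR1|rd2|wr3
(1) want 1×BR +0rd +0wr — yes → AL0|MU2|ME1|BR0|rd2|wr3
(2) want 1×MUL +2rd +1wr — yes → AL0|MU1|ME1|BR0|rd0|wr2
(3) want 1×ALU +2rd +1wr — FU → AL0|MU1|ME1|BR0|rd0|wr2
(4) want 1×MEM +2rd +0wr — RD_PORT → AL0|MU1|ME1|BR0|rd0|wr2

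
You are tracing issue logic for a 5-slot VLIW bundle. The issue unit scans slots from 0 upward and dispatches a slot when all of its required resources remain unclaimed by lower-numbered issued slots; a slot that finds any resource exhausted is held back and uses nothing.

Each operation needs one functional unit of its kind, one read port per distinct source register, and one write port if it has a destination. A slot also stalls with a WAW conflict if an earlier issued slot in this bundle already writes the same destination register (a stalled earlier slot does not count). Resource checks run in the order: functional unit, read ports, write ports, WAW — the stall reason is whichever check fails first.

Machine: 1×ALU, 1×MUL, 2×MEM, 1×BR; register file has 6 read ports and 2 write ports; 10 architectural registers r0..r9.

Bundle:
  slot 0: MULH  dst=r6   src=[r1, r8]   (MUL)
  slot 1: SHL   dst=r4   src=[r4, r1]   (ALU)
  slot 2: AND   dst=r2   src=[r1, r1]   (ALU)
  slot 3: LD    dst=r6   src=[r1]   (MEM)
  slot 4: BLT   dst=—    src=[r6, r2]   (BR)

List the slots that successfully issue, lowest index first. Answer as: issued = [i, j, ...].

(0) want 1×MUL +2rd +1wr — yes → AL1|MU0|ME2|BR1|rd4|wr1
(1) want 1×ALU +2rd +1wr — yes → AL0|MU0|ME2|BR1|rd2|wr0
(2) want 1×ALU +1rd +1wr — FU → AL0|MU0|ME2|BR1|rd2|wr0
(3) want 1×MEM +1rd +1wr — WR_PORT → AL0|MU0|ME2|BR1|rd2|wr0
(4) want 1×BR +2rd +0wr — yes → AL0|MU0|ME2|BR0|rd0|wr0

issued = [0, 1, 4]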